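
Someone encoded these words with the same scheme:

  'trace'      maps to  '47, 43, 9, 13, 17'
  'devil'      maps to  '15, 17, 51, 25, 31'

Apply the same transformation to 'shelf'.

45, 23, 17, 31, 19

t(#20)→47 and r(#18)→43: differences scale by 2, so n = 2·pos + 7. With a=1..z=26, the number is 2·pos + 7.
On shelf: s=19→45, h=8→23, e=5→17, l=12→31, f=6→19.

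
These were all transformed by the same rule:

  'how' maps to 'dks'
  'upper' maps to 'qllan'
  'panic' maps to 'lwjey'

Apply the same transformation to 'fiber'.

bexan

Every letter moves 22 places later in the alphabet, wrapping around z→a.
Applying it to fiber: f+22=b, i+22=e, b+22=x, e+22=a, r+22=n.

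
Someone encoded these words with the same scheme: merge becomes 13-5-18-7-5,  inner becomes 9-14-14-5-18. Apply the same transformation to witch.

m is letter #13 and maps to 13: an offset of 0. Each letter is replaced by its alphabet position (a=1, b=2, …, z=26).
On witch: w=23→23, i=9→9, t=20→20, c=3→3, h=8→8.

23-9-20-3-8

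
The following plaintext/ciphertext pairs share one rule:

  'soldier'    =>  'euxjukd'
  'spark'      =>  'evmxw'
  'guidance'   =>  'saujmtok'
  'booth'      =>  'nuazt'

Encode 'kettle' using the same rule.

wkfzxk

Shifts by position in soldier: pos 0: s→e (+12), pos 1: o→u (+6), pos 2: l→x (+12), pos 3: d→j (+6) — repeating every 2. The shifts repeat in a cycle of length 2: positions 0,1,… shift by +12, +6, then the pattern repeats.
On kettle: k+12=w, e+6=k, t+12=f, t+6=z, l+12=x, e+6=k.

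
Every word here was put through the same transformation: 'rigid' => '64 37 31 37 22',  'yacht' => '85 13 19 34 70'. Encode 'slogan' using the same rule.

r(#18)→64 and i(#9)→37: differences scale by 3, so n = 3·pos + 10. With a=1..z=26, the number is 3·pos + 10.
Applying it to slogan: s=19→67, l=12→46, o=15→55, g=7→31, a=1→13, n=14→52.

67 46 55 31 13 52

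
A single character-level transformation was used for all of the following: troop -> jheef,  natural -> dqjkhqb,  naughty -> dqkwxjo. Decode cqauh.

Compare letters: t→j is +16, r→h is +16, o→e is +16 — a constant shift. This is a Caesar cipher with shift 16.
Undoing it on cqauh: c−16=m, q−16=a, a−16=k, u−16=e, h−16=r.

maker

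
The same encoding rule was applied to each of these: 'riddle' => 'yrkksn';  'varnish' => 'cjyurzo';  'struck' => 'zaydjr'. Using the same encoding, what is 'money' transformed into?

txunf

Two shifts are in play — +9 for a/e/i/o/u, +7 for every other letter.
Applying it to money: m(cons)+7=t, o(vowel)+9=x, n(cons)+7=u, e(vowel)+9=n, y(cons)+7=f.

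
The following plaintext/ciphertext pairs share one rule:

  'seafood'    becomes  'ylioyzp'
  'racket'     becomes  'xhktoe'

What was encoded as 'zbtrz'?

In seafood: s→y is +6, e→l is +7, a→i is +8, f→o is +9 — the shift increases by 1 each position. Each letter shifts forward by (position + 6), i.e. 6, 7, 8, … — the shift grows by one for each successive letter.
Reversing it on zbtrz: z−6=t, b−7=u, t−8=l, r−9=i, z−10=p.

tulip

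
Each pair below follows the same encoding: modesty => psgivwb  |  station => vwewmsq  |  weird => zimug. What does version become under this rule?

yiuvmsq

Vowels shift forward by 4 and consonants shift forward by 3.
For version: v(cons)+3=y, e(vowel)+4=i, r(cons)+3=u, s(cons)+3=v, i(vowel)+4=m, o(vowel)+4=s, n(cons)+3=q.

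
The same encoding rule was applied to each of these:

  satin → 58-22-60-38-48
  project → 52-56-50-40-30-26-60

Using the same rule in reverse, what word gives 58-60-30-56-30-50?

s(#19)→58 and a(#1)→22: differences scale by 2, so n = 2·pos + 20. The formula is n = 2×(alphabet index, a=1) + 20.
Reversing it on 58-60-30-56-30-50: 58→(58−20)÷2=19=s, 60→(60−20)÷2=20=t, 30→(30−20)÷2=5=e, 56→(56−20)÷2=18=r, 30→(30−20)÷2=5=e, 50→(50−20)÷2=15=o.

stereo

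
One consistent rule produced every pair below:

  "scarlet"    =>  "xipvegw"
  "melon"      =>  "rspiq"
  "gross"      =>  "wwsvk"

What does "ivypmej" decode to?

The output letters match the input read backwards, each shifted +4: scarlet reversed is telracs. The word is reversed, then every letter is shifted forward by 4.
Undoing it on ivypmej: shift back: i−4=e, v−4=r, y−4=u, p−4=l, m−4=i, e−4=a, j−4=f → eruliaf; then reverse → failure.

failure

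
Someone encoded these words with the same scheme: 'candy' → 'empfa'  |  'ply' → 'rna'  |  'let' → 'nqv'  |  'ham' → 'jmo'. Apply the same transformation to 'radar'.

tmfmt

The shift depends on letter class: consonant c→e is +2, but vowel a→m is +12. The rule splits by letter class: vowels +12, consonants +2.
Applying it to radar: r(cons)+2=t, a(vowel)+12=m, d(cons)+2=f, a(vowel)+12=m, r(cons)+2=t.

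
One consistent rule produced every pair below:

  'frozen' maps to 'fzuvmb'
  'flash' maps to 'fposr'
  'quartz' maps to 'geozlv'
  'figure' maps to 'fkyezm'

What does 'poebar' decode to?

launch

f(5)→f(5) and r(17)→z(25) fit y≡19x+14 (mod 26); the inverse of 19 mod 26 is 11. Each letter's alphabet position (a=0..z=25) is mapped through 19·x+14 mod 26 — an affine cipher.
Decoding poebar: p(15)→11·(15−14)≡11=l; o(14)→11·(14−14)≡0=a; e(4)→11·(4−14)≡20=u; b(1)→11·(1−14)≡13=n; a(0)→11·(0−14)≡2=c; r(17)→11·(17−14)≡7=h (all mod 26).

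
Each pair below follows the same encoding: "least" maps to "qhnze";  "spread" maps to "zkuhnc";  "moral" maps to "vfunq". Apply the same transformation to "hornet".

l(11)→q(16) and e(4)→h(7) fit y≡5x+13 (mod 26); the inverse of 5 mod 26 is 21. This is an affine cipher: with a=0,…,z=25, each position x becomes (5x+13) mod 26.
For hornet: h(7)→5·7+13≡22=w; o(14)→5·14+13≡5=f; r(17)→5·17+13≡20=u; n(13)→5·13+13≡0=a; e(4)→5·4+13≡7=h; t(19)→5·19+13≡4=e (all mod 26).

wfuahe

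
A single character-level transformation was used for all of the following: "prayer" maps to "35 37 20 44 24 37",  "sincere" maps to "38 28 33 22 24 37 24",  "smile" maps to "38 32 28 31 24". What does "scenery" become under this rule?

p is letter #16 and maps to 35: an offset of 19. Each letter is replaced by its alphabet position (a=1..z=26) + 19.
Applying it to scenery: s=19→38, c=3→22, e=5→24, n=14→33, e=5→24, r=18→37, y=25→44.

38 22 24 33 24 37 44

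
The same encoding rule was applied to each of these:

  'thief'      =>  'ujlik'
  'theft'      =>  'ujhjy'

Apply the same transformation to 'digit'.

ekjmy

In thief: t→u is +1, h→j is +2, i→l is +3, e→i is +4 — the shift increases by 1 each position. The shift increases by 1 at each position, starting from +1: 1, 2, 3, ….
On digit: d+1=e, i+2=k, g+3=j, i+4=m, t+5=y.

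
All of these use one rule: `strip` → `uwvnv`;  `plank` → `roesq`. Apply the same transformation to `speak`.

usifq

In strip: s→u is +2, t→w is +3, r→v is +4, i→n is +5 — the shift increases by 1 each position. Letter i (0-indexed) is shifted by i+2, so successive shifts are 2, 3, 4, ….
Applying it to speak: s+2=u, p+3=s, e+4=i, a+5=f, k+6=q.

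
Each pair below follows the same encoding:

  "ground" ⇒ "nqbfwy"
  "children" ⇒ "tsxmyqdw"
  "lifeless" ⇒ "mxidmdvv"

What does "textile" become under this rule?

aduaxmd

Each letter's alphabet position (a=0..z=25) is mapped through 5·x+9 mod 26 — an affine cipher.
Applying it to textile: t(19)→5·19+9≡0=a; e(4)→5·4+9≡3=d; x(23)→5·23+9≡20=u; t(19)→5·19+9≡0=a; i(8)→5·8+9≡23=x; l(11)→5·11+9≡12=m; e(4)→5·4+9≡3=d (all mod 26).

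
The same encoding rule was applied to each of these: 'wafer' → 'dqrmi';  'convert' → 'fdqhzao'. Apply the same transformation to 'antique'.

qgcufzm

Two steps: reverse the string, then apply a Caesar shift of +12.
On antique: reverse → euqitna; then shift: e+12=q, u+12=g, q+12=c, i+12=u, t+12=f, n+12=z, a+12=m.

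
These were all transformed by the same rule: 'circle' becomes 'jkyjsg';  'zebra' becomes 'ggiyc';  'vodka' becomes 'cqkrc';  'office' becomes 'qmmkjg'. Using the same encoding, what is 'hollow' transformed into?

The shift depends on letter class: consonant c→j is +7, but vowel i→k is +2. Two shifts are in play — +2 for a/e/i/o/u, +7 for every other letter.
On hollow: h(cons)+7=o, o(vowel)+2=q, l(cons)+7=s, l(cons)+7=s, o(vowel)+2=q, w(cons)+7=d.

oqssqd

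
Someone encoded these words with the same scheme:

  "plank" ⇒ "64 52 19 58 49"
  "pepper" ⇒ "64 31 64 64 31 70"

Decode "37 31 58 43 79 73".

p(#16)→64 and l(#12)→52: differences scale by 3, so n = 3·pos + 16. Each letter becomes 3×(its alphabet position, a=1..z=26) + 16.
Decoding 37 31 58 43 79 73: 37→(37−16)÷3=7=g, 31→(31−16)÷3=5=e, 58→(58−16)÷3=14=n, 43→(43−16)÷3=9=i, 79→(79−16)÷3=21=u, 73→(73−16)÷3=19=s.

genius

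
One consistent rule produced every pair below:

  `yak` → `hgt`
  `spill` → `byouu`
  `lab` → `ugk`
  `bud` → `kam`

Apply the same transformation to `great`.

pakgc

The rule splits by letter class: vowels +6, consonants +9.
On great: g(cons)+9=p, r(cons)+9=a, e(vowel)+6=k, a(vowel)+6=g, t(cons)+9=c.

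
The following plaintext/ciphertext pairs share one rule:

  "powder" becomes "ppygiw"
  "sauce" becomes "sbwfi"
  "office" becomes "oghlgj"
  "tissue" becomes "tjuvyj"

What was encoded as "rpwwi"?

route

In powder: p→p is +0, o→p is +1, w→y is +2, d→g is +3 — the shift increases by 1 each position. Letter i (0-indexed) is shifted by i+0, so successive shifts are 0, 1, 2, ….
Decoding rpwwi: r−0=r, p−1=o, w−2=u, w−3=t, i−4=e.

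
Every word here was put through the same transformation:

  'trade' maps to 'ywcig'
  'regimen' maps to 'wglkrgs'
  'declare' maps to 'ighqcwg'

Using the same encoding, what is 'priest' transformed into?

The shift depends on letter class: consonant t→y is +5, but vowel a→c is +2. Vowels shift forward by 2 and consonants shift forward by 5.
On priest: p(cons)+5=u, r(cons)+5=w, i(vowel)+2=k, e(vowel)+2=g, s(cons)+5=x, t(cons)+5=y.

uwkgxy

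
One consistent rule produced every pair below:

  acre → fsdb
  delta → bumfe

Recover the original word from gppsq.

proof

The output letters match the input read backwards, each shifted +1: acre reversed is erca. Read the word backwards and shift each letter +1.
Decoding gppsq: shift back: g−1=f, p−1=o, p−1=o, s−1=r, q−1=p → foorp; then reverse → proof.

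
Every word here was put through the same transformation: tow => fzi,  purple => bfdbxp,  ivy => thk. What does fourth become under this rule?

rzfdft

The shift depends on letter class: consonant t→f is +12, but vowel o→z is +11. Vowels shift forward by 11 and consonants shift forward by 12.
For fourth: f(cons)+12=r, o(vowel)+11=z, u(vowel)+11=f, r(cons)+12=d, t(cons)+12=f, h(cons)+12=t.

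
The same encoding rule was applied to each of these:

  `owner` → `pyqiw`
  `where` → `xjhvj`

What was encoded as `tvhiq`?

steel

In owner: o→p is +1, w→y is +2, n→q is +3, e→i is +4 — the shift increases by 1 each position. The shift increases by 1 at each position, starting from +1: 1, 2, 3, ….
Undoing it on tvhiq: t−1=s, v−2=t, h−3=e, i−4=e, q−5=l.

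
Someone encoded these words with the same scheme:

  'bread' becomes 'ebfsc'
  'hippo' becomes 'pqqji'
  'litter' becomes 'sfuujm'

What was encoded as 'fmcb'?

The output letters match the input read backwards, each shifted +1: bread reversed is daerb. Two steps: reverse the string, then apply a Caesar shift of +1.
Undoing it on fmcb: shift back: f−1=e, m−1=l, c−1=b, b−1=a → elba; then reverse → able.

able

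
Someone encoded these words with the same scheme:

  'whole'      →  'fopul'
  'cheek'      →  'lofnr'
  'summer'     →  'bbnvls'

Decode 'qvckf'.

It's a Vigenère-style cipher with numeric key [9,7,1]: position i shifts by key[i mod 3].
Undoing it on qvckf: q−9=h, v−7=o, c−1=b, k−9=b, f−7=y.

hobby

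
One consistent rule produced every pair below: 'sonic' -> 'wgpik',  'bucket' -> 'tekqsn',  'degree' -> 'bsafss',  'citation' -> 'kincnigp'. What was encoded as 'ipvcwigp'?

invasion

s(18)→w(22) and o(14)→g(6) fit y≡17x+2 (mod 26); the inverse of 17 mod 26 is 23. Treating letters as 0–25, the rule is x ↦ 17x + 2 (mod 26).
Undoing it on ipvcwigp: i(8)→23·(8−2)≡8=i; p(15)→23·(15−2)≡13=n; v(21)→23·(21−2)≡21=v; c(2)→23·(2−2)≡0=a; w(22)→23·(22−2)≡18=s; i(8)→23·(8−2)≡8=i; g(6)→23·(6−2)≡14=o; p(15)→23·(15−2)≡13=n (all mod 26).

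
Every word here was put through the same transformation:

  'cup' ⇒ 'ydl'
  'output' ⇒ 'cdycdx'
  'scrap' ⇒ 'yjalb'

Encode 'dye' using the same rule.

nhm

The output letters match the input read backwards, each shifted +9: cup reversed is puc. Read the word backwards and shift each letter +9.
On dye: reverse → eyd; then shift: e+9=n, y+9=h, d+9=m.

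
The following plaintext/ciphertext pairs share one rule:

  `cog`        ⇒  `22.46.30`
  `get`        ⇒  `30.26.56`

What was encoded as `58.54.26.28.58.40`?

useful

c(#3)→22 and o(#15)→46: differences scale by 2, so n = 2·pos + 16. Each letter becomes 2×(its alphabet position, a=1..z=26) + 16.
Decoding 58.54.26.28.58.40: 58→(58−16)÷2=21=u, 54→(54−16)÷2=19=s, 26→(26−16)÷2=5=e, 28→(28−16)÷2=6=f, 58→(58−16)÷2=21=u, 40→(40−16)÷2=12=l.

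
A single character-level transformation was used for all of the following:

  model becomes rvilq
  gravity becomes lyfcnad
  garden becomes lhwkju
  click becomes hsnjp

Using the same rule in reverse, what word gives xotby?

Shifts by position in model: pos 0: m→r (+5), pos 1: o→v (+7), pos 2: d→i (+5), pos 3: e→l (+7) — repeating every 2. It's a Vigenère-style cipher with numeric key [5,7]: position i shifts by key[i mod 2].
Decoding xotby: x−5=s, o−7=h, t−5=o, b−7=u, y−5=t.

shout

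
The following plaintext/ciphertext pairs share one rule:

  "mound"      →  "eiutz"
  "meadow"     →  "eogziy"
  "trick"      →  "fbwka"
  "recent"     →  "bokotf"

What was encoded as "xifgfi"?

potato

This is an affine cipher: with a=0,…,z=25, each position x becomes (15x+6) mod 26.
Undoing it on xifgfi: x(23)→7·(23−6)≡15=p; i(8)→7·(8−6)≡14=o; f(5)→7·(5−6)≡19=t; g(6)→7·(6−6)≡0=a; f(5)→7·(5−6)≡19=t; i(8)→7·(8−6)≡14=o (all mod 26).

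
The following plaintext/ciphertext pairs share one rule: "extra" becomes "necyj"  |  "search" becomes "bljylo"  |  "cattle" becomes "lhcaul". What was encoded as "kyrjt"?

brick

Shifts by position in extra: pos 0: e→n (+9), pos 1: x→e (+7), pos 2: t→c (+9), pos 3: r→y (+7) — repeating every 2. A repeating key of period 2 is used — shifts +9, +7 over and over.
Decoding kyrjt: k−9=b, y−7=r, r−9=i, j−7=c, t−9=k.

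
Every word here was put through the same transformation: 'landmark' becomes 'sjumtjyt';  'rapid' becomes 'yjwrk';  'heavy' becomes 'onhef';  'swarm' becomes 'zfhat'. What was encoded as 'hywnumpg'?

Shifts by position in landmark: pos 0: l→s (+7), pos 1: a→j (+9), pos 2: n→u (+7), pos 3: d→m (+9) — repeating every 2. A repeating key of period 2 is used — shifts +7, +9 over and over.
Decoding hywnumpg: h−7=a, y−9=p, w−7=p, n−9=e, u−7=n, m−9=d, p−7=i, g−9=x.

appendix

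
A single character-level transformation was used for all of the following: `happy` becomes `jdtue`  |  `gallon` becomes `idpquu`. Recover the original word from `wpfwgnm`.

umbrage

In happy: h→j is +2, a→d is +3, p→t is +4, p→u is +5 — the shift increases by 1 each position. The shift increases by 1 at each position, starting from +2: 2, 3, 4, ….
Decoding wpfwgnm: w−2=u, p−3=m, f−4=b, w−5=r, g−6=a, n−7=g, m−8=e.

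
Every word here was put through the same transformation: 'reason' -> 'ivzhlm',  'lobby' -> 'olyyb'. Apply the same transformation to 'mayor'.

Each pair mirrors across the alphabet (r↔i, e↔v, a↔z): positions sum to 25. This is the alphabet-reversal cipher (Atbash): a becomes z, b becomes y, etc.
Applying it to mayor: m↔n, a↔z, y↔b, o↔l, r↔i.

nzbli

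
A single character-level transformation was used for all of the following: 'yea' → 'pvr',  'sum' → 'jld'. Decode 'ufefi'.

Every letter moves 17 places later in the alphabet, wrapping around z→a.
Reversing it on ufefi: u−17=d, f−17=o, e−17=n, f−17=o, i−17=r.

donor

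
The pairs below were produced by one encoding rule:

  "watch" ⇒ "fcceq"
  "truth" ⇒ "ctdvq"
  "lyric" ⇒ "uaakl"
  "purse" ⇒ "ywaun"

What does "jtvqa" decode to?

armor

Shifts by position in watch: pos 0: w→f (+9), pos 1: a→c (+2), pos 2: t→c (+9), pos 3: c→e (+2) — repeating every 2. A repeating key of period 2 is used — shifts +9, +2 over and over.
Undoing it on jtvqa: j−9=a, t−2=r, v−9=m, q−2=o, a−9=r.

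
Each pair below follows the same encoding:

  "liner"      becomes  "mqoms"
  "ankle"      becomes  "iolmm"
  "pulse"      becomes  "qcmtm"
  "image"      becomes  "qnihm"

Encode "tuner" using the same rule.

ucoms

The shift depends on letter class: consonant l→m is +1, but vowel i→q is +8. Vowels shift forward by 8 and consonants shift forward by 1.
For tuner: t(cons)+1=u, u(vowel)+8=c, n(cons)+1=o, e(vowel)+8=m, r(cons)+1=s.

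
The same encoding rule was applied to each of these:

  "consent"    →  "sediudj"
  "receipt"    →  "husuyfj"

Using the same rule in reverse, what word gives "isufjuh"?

Compare letters: c→s is +16, o→e is +16, n→d is +16 — a constant shift. This is a Caesar cipher with shift 16.
Decoding isufjuh: i−16=s, s−16=c, u−16=e, f−16=p, j−16=t, u−16=e, h−16=r.

scepter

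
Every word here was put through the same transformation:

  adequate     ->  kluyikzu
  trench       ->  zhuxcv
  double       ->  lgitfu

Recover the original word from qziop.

stump

a(0)→k(10) and d(3)→l(11) fit y≡9x+10 (mod 26); the inverse of 9 mod 26 is 3. Each letter's alphabet position (a=0..z=25) is mapped through 9·x+10 mod 26 — an affine cipher.
Undoing it on qziop: q(16)→3·(16−10)≡18=s; z(25)→3·(25−10)≡19=t; i(8)→3·(8−10)≡20=u; o(14)→3·(14−10)≡12=m; p(15)→3·(15−10)≡15=p (all mod 26).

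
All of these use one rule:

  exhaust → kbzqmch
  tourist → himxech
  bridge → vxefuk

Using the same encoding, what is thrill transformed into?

hzxett

e(4)→k(10) and x(23)→b(1) fit y≡5x+16 (mod 26); the inverse of 5 mod 26 is 21. Treating letters as 0–25, the rule is x ↦ 5x + 16 (mod 26).
For thrill: t(19)→5·19+16≡7=h; h(7)→5·7+16≡25=z; r(17)→5·17+16≡23=x; i(8)→5·8+16≡4=e; l(11)→5·11+16≡19=t; l(11)→5·11+16≡19=t (all mod 26).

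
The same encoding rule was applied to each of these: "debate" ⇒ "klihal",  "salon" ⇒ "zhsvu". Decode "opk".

hid

Each letter is shifted forward by 7 in the alphabet (a Caesar shift of +7).
Undoing it on opk: o−7=h, p−7=i, k−7=d.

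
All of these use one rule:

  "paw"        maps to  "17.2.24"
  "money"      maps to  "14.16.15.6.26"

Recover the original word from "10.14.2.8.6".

image

The number is (letter's place in the alphabet, a=1) + 1.
Undoing it on 10.14.2.8.6: 10→(10−1)÷1=9=i, 14→(14−1)÷1=13=m, 2→(2−1)÷1=1=a, 8→(8−1)÷1=7=g, 6→(6−1)÷1=5=e.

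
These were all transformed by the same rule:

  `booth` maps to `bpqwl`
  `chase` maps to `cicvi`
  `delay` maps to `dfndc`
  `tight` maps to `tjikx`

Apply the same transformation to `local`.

Letter i (0-indexed) is shifted by i+0, so successive shifts are 0, 1, 2, ….
On local: l+0=l, o+1=p, c+2=e, a+3=d, l+4=p.

lpedp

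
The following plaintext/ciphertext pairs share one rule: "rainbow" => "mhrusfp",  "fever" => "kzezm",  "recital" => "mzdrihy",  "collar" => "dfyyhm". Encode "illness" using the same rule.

ryyuzxx

This is an affine cipher: with a=0,…,z=25, each position x becomes (11x+7) mod 26.
For illness: i(8)→11·8+7≡17=r; l(11)→11·11+7≡24=y; l(11)→11·11+7≡24=y; n(13)→11·13+7≡20=u; e(4)→11·4+7≡25=z; s(18)→11·18+7≡23=x; s(18)→11·18+7≡23=x (all mod 26).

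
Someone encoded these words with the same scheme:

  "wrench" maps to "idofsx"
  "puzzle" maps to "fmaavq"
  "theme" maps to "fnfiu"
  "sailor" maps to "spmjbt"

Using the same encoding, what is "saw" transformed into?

Read the word backwards and shift each letter +1.
Applying it to saw: reverse → was; then shift: w+1=x, a+1=b, s+1=t.

xbt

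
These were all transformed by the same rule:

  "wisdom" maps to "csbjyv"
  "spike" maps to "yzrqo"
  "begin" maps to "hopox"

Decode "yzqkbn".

sphere

Shifts by position in wisdom: pos 0: w→c (+6), pos 1: i→s (+10), pos 2: s→b (+9), pos 3: d→j (+6), pos 4: o→y (+10), pos 5: m→v (+9) — repeating every 3. It's a Vigenère-style cipher with numeric key [6,10,9]: position i shifts by key[i mod 3].
Undoing it on yzqkbn: y−6=s, z−10=p, q−9=h, k−6=e, b−10=r, n−9=e.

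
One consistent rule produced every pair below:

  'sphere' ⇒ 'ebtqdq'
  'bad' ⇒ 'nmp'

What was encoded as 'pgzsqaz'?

dungeon

Each letter is shifted forward by 12 in the alphabet (a Caesar shift of +12).
Decoding pgzsqaz: p−12=d, g−12=u, z−12=n, s−12=g, q−12=e, a−12=o, z−12=n.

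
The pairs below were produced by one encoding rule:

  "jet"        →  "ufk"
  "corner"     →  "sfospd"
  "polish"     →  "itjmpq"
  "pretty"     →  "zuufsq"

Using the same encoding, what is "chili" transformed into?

The word is reversed, then every letter is shifted forward by 1.
On chili: reverse → ilihc; then shift: i+1=j, l+1=m, i+1=j, h+1=i, c+1=d.

jmjid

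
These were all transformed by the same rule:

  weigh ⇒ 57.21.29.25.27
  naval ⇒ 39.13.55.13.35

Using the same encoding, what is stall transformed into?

49.51.13.35.35

w(#23)→57 and e(#5)→21: differences scale by 2, so n = 2·pos + 11. Each letter becomes 2×(its alphabet position, a=1..z=26) + 11.
On stall: s=19→49, t=20→51, a=1→13, l=12→35, l=12→35.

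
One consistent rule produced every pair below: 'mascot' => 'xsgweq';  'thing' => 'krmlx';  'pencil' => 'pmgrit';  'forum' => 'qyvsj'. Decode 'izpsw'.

solve

The output letters match the input read backwards, each shifted +4: mascot reversed is tocsam. The word is reversed, then every letter is shifted forward by 4.
Reversing it on izpsw: shift back: i−4=e, z−4=v, p−4=l, s−4=o, w−4=s → evlos; then reverse → solve.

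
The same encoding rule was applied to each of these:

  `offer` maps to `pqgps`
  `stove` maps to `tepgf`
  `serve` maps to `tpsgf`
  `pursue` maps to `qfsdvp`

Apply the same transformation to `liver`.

Shifts by position in offer: pos 0: o→p (+1), pos 1: f→q (+11), pos 2: f→g (+1), pos 3: e→p (+11) — repeating every 2. The shifts repeat in a cycle of length 2: positions 0,1,… shift by +1, +11, then the pattern repeats.
For liver: l+1=m, i+11=t, v+1=w, e+11=p, r+1=s.

mtwps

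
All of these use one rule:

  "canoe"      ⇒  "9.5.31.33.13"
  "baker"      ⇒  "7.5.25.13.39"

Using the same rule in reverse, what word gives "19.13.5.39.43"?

heart

c(#3)→9 and a(#1)→5: differences scale by 2, so n = 2·pos + 3. Each letter becomes 2×(its alphabet position, a=1..z=26) + 3.
Undoing it on 19.13.5.39.43: 19→(19−3)÷2=8=h, 13→(13−3)÷2=5=e, 5→(5−3)÷2=1=a, 39→(39−3)÷2=18=r, 43→(43−3)÷2=20=t.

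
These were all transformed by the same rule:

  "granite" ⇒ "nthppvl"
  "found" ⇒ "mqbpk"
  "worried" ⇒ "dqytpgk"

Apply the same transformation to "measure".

tghubtl

The shifts repeat in a cycle of length 2: positions 0,1,… shift by +7, +2, then the pattern repeats.
On measure: m+7=t, e+2=g, a+7=h, s+2=u, u+7=b, r+2=t, e+7=l.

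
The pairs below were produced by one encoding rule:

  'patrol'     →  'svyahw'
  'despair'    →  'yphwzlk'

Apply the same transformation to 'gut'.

abn

The output letters match the input read backwards, each shifted +7: patrol reversed is lortap. The word is reversed, then every letter is shifted forward by 7.
On gut: reverse → tug; then shift: t+7=a, u+7=b, g+7=n.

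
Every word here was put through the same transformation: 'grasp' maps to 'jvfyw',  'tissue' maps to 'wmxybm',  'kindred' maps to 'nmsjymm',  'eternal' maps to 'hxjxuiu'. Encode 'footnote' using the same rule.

Each letter shifts forward by (position + 3), i.e. 3, 4, 5, … — the shift grows by one for each successive letter.
For footnote: f+3=i, o+4=s, o+5=t, t+6=z, n+7=u, o+8=w, t+9=c, e+10=o.

istzuwco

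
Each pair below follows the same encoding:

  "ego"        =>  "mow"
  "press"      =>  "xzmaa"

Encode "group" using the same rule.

Compare letters: e→m is +8, g→o is +8, o→w is +8 — a constant shift. It's a constant shift of +8 (ROT8).
On group: g+8=o, r+8=z, o+8=w, u+8=c, p+8=x.

ozwcx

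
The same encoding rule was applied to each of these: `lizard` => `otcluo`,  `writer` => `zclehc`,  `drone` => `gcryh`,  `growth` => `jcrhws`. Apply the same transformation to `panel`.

slqpo

Shifts by position in lizard: pos 0: l→o (+3), pos 1: i→t (+11), pos 2: z→c (+3), pos 3: a→l (+11) — repeating every 2. The shifts repeat in a cycle of length 2: positions 0,1,… shift by +3, +11, then the pattern repeats.
On panel: p+3=s, a+11=l, n+3=q, e+11=p, l+3=o.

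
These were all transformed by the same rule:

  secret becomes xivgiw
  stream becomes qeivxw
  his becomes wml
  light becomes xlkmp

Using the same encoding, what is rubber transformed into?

viffyv

The output letters match the input read backwards, each shifted +4: secret reversed is terces. Two steps: reverse the string, then apply a Caesar shift of +4.
Applying it to rubber: reverse → rebbur; then shift: r+4=v, e+4=i, b+4=f, b+4=f, u+4=y, r+4=v.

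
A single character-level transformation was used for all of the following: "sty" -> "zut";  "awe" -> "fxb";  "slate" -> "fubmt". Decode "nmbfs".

realm

The output letters match the input read backwards, each shifted +1: sty reversed is yts. Two steps: reverse the string, then apply a Caesar shift of +1.
Decoding nmbfs: shift back: n−1=m, m−1=l, b−1=a, f−1=e, s−1=r → mlaer; then reverse → realm.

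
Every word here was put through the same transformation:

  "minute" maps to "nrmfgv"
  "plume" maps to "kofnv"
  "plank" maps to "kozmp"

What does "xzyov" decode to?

cable

Letters are reflected about the middle of the alphabet (position → 25−position): Atbash.
Undoing it on xzyov: x↔c, z↔a, y↔b, o↔l, v↔e.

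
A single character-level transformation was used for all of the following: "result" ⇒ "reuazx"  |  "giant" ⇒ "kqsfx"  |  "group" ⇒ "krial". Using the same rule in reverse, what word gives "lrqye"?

r(17)→r(17) and e(4)→e(4) fit y≡3x+18 (mod 26); the inverse of 3 mod 26 is 9. Each letter's alphabet position (a=0..z=25) is mapped through 3·x+18 mod 26 — an affine cipher.
Decoding lrqye: l(11)→9·(11−18)≡15=p; r(17)→9·(17−18)≡17=r; q(16)→9·(16−18)≡8=i; y(24)→9·(24−18)≡2=c; e(4)→9·(4−18)≡4=e (all mod 26).

price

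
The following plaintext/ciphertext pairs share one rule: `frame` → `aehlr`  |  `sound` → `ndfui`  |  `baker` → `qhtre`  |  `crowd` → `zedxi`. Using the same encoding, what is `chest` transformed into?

zsrnw

f(5)→a(0) and r(17)→e(4) fit y≡9x+7 (mod 26); the inverse of 9 mod 26 is 3. Each letter's alphabet position (a=0..z=25) is mapped through 9·x+7 mod 26 — an affine cipher.
For chest: c(2)→9·2+7≡25=z; h(7)→9·7+7≡18=s; e(4)→9·4+7≡17=r; s(18)→9·18+7≡13=n; t(19)→9·19+7≡22=w (all mod 26).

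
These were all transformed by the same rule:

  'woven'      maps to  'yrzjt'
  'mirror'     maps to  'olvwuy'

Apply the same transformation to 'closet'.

eosxka

In woven: w→y is +2, o→r is +3, v→z is +4, e→j is +5 — the shift increases by 1 each position. The shift increases by 1 at each position, starting from +2: 2, 3, 4, ….
For closet: c+2=e, l+3=o, o+4=s, s+5=x, e+6=k, t+7=a.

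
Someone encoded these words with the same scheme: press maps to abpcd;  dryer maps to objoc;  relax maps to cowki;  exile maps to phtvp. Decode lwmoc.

amber

A repeating key of period 2 is used — shifts +11, +10 over and over.
Undoing it on lwmoc: l−11=a, w−10=m, m−11=b, o−10=e, c−11=r.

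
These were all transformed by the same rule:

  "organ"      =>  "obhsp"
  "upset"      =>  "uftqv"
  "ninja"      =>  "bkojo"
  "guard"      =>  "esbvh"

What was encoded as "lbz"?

yak

The output letters match the input read backwards, each shifted +1: organ reversed is nagro. Read the word backwards and shift each letter +1.
Reversing it on lbz: shift back: l−1=k, b−1=a, z−1=y → kay; then reverse → yak.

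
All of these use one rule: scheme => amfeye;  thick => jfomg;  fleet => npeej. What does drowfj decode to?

bright

s(18)→a(0) and c(2)→m(12) fit y≡9x+20 (mod 26); the inverse of 9 mod 26 is 3. Treating letters as 0–25, the rule is x ↦ 9x + 20 (mod 26).
Undoing it on drowfj: d(3)→3·(3−20)≡1=b; r(17)→3·(17−20)≡17=r; o(14)→3·(14−20)≡8=i; w(22)→3·(22−20)≡6=g; f(5)→3·(5−20)≡7=h; j(9)→3·(9−20)≡19=t (all mod 26).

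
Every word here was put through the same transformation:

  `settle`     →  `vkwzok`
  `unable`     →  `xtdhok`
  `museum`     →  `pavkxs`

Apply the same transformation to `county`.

Shifts by position in settle: pos 0: s→v (+3), pos 1: e→k (+6), pos 2: t→w (+3), pos 3: t→z (+6) — repeating every 2. It's a Vigenère-style cipher with numeric key [3,6]: position i shifts by key[i mod 2].
On county: c+3=f, o+6=u, u+3=x, n+6=t, t+3=w, y+6=e.

fuxtwe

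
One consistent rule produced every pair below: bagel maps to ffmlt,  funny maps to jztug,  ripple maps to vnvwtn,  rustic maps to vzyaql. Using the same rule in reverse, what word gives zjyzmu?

In bagel: b→f is +4, a→f is +5, g→m is +6, e→l is +7 — the shift increases by 1 each position. Each letter shifts forward by (position + 4), i.e. 4, 5, 6, … — the shift grows by one for each successive letter.
Reversing it on zjyzmu: z−4=v, j−5=e, y−6=s, z−7=s, m−8=e, u−9=l.

vessel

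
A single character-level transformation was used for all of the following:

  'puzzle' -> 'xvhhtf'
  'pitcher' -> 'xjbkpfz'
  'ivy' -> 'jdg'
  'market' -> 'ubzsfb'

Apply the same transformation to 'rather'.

The shift depends on letter class: consonant p→x is +8, but vowel u→v is +1. Two shifts are in play — +1 for a/e/i/o/u, +8 for every other letter.
For rather: r(cons)+8=z, a(vowel)+1=b, t(cons)+8=b, h(cons)+8=p, e(vowel)+1=f, r(cons)+8=z.

zbbpfz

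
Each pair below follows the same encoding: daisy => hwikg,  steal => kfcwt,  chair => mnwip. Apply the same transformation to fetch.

d(3)→h(7) and a(0)→w(22) fit y≡21x+22 (mod 26); the inverse of 21 mod 26 is 5. This is an affine cipher: with a=0,…,z=25, each position x becomes (21x+22) mod 26.
Applying it to fetch: f(5)→21·5+22≡23=x; e(4)→21·4+22≡2=c; t(19)→21·19+22≡5=f; c(2)→21·2+22≡12=m; h(7)→21·7+22≡13=n (all mod 26).

xcfmn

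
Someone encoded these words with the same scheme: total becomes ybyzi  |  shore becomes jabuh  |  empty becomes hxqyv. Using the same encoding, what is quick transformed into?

Each letter's alphabet position (a=0..z=25) is mapped through 15·x+25 mod 26 — an affine cipher.
On quick: q(16)→15·16+25≡5=f; u(20)→15·20+25≡13=n; i(8)→15·8+25≡15=p; c(2)→15·2+25≡3=d; k(10)→15·10+25≡19=t (all mod 26).

fnpdt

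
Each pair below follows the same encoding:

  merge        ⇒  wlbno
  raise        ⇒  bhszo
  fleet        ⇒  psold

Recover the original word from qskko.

glade

Shifts by position in merge: pos 0: m→w (+10), pos 1: e→l (+7), pos 2: r→b (+10), pos 3: g→n (+7) — repeating every 2. A repeating key of period 2 is used — shifts +10, +7 over and over.
Reversing it on qskko: q−10=g, s−7=l, k−10=a, k−7=d, o−10=e.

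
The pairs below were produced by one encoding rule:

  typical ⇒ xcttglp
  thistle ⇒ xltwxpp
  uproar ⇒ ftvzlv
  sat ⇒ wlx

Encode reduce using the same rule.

The shift depends on letter class: consonant t→x is +4, but vowel i→t is +11. Vowels shift forward by 11 and consonants shift forward by 4.
For reduce: r(cons)+4=v, e(vowel)+11=p, d(cons)+4=h, u(vowel)+11=f, c(cons)+4=g, e(vowel)+11=p.

vphfgp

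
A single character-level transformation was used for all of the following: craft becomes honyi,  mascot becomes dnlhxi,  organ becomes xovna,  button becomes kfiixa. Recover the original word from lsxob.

c(2)→h(7) and r(17)→o(14) fit y≡23x+13 (mod 26); the inverse of 23 mod 26 is 17. This is an affine cipher: with a=0,…,z=25, each position x becomes (23x+13) mod 26.
Decoding lsxob: l(11)→17·(11−13)≡18=s; s(18)→17·(18−13)≡7=h; x(23)→17·(23−13)≡14=o; o(14)→17·(14−13)≡17=r; b(1)→17·(1−13)≡4=e (all mod 26).

shore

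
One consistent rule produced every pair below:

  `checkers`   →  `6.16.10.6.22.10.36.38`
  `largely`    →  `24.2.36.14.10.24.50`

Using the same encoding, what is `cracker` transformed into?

Each letter becomes 2×(its alphabet position, a=1..z=26).
For cracker: c=3→6, r=18→36, a=1→2, c=3→6, k=11→22, e=5→10, r=18→36.

6.36.2.6.22.10.36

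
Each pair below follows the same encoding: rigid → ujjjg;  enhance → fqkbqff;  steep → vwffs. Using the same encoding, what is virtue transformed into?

yjuwvf

The shift depends on letter class: consonant r→u is +3, but vowel i→j is +1. Vowels shift forward by 1 and consonants shift forward by 3.
For virtue: v(cons)+3=y, i(vowel)+1=j, r(cons)+3=u, t(cons)+3=w, u(vowel)+1=v, e(vowel)+1=f.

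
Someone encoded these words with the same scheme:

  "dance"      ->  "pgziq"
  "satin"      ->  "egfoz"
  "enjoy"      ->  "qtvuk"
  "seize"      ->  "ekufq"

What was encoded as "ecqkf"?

sweet

Shifts by position in dance: pos 0: d→p (+12), pos 1: a→g (+6), pos 2: n→z (+12), pos 3: c→i (+6) — repeating every 2. The shifts repeat in a cycle of length 2: positions 0,1,… shift by +12, +6, then the pattern repeats.
Decoding ecqkf: e−12=s, c−6=w, q−12=e, k−6=e, f−12=t.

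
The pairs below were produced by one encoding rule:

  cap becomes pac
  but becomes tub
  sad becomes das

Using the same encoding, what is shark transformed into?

It's just the letters in reverse order.
On shark: reverse → krahs.

krahs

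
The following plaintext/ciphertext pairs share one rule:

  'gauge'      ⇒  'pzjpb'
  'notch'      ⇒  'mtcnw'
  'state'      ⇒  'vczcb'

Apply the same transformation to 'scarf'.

vnzoi

This is an affine cipher: with a=0,…,z=25, each position x becomes (7x+25) mod 26.
For scarf: s(18)→7·18+25≡21=v; c(2)→7·2+25≡13=n; a(0)→7·0+25≡25=z; r(17)→7·17+25≡14=o; f(5)→7·5+25≡8=i (all mod 26).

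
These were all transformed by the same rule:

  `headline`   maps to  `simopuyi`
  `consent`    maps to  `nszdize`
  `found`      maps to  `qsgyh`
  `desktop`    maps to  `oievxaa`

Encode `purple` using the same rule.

The shifts repeat in a cycle of length 3: positions 0,1,… shift by +11, +4, +12, then the pattern repeats.
Applying it to purple: p+11=a, u+4=y, r+12=d, p+11=a, l+4=p, e+12=q.

aydapq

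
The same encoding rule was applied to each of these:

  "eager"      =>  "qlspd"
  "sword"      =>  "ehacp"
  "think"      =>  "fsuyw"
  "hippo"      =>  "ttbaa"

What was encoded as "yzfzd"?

Shifts by position in eager: pos 0: e→q (+12), pos 1: a→l (+11), pos 2: g→s (+12), pos 3: e→p (+11) — repeating every 2. The shifts repeat in a cycle of length 2: positions 0,1,… shift by +12, +11, then the pattern repeats.
Decoding yzfzd: y−12=m, z−11=o, f−12=t, z−11=o, d−12=r.

motor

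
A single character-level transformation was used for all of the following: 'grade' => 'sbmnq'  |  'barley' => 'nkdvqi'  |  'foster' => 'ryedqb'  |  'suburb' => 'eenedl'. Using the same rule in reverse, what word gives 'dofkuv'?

Shifts by position in grade: pos 0: g→s (+12), pos 1: r→b (+10), pos 2: a→m (+12), pos 3: d→n (+10) — repeating every 2. The shifts repeat in a cycle of length 2: positions 0,1,… shift by +12, +10, then the pattern repeats.
Undoing it on dofkuv: d−12=r, o−10=e, f−12=t, k−10=a, u−12=i, v−10=l.

retail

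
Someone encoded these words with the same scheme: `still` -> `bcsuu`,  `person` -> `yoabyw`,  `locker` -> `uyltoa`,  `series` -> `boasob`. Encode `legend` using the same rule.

Two shifts are in play — +10 for a/e/i/o/u, +9 for every other letter.
For legend: l(cons)+9=u, e(vowel)+10=o, g(cons)+9=p, e(vowel)+10=o, n(cons)+9=w, d(cons)+9=m.

uopowm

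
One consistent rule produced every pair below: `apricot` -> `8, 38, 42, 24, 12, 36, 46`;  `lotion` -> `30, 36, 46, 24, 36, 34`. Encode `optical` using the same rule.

36, 38, 46, 24, 12, 8, 30

With a=1..z=26, the number is 2·pos + 6.
For optical: o=15→36, p=16→38, t=20→46, i=9→24, c=3→12, a=1→8, l=12→30.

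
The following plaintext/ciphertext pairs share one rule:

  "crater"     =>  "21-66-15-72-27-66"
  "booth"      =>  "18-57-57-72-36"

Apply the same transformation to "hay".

c(#3)→21 and r(#18)→66: differences scale by 3, so n = 3·pos + 12. Each letter becomes 3×(its alphabet position, a=1..z=26) + 12.
On hay: h=8→36, a=1→15, y=25→87.

36-15-87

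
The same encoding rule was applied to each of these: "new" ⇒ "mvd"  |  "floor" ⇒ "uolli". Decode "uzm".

fan

Each pair mirrors across the alphabet (n↔m, e↔v, w↔d): positions sum to 25. This is the alphabet-reversal cipher (Atbash): a becomes z, b becomes y, etc.
Undoing it on uzm: u↔f, z↔a, m↔n.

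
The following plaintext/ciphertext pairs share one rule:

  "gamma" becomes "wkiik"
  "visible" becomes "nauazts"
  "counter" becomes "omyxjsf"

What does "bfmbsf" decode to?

proper

Treating letters as 0–25, the rule is x ↦ 15x + 10 (mod 26).
Undoing it on bfmbsf: b(1)→7·(1−10)≡15=p; f(5)→7·(5−10)≡17=r; m(12)→7·(12−10)≡14=o; b(1)→7·(1−10)≡15=p; s(18)→7·(18−10)≡4=e; f(5)→7·(5−10)≡17=r (all mod 26).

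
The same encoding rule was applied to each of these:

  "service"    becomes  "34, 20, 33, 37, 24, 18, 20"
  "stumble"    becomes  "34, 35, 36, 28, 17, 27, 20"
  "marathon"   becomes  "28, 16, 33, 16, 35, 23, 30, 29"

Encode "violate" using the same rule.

37, 24, 30, 27, 16, 35, 20

Each letter is replaced by its alphabet position (a=1..z=26) + 15.
Applying it to violate: v=22→37, i=9→24, o=15→30, l=12→27, a=1→16, t=20→35, e=5→20.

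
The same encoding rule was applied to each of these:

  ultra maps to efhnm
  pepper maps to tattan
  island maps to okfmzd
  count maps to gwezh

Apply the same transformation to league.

famuea

Treating letters as 0–25, the rule is x ↦ 23x + 12 (mod 26).
On league: l(11)→23·11+12≡5=f; e(4)→23·4+12≡0=a; a(0)→23·0+12≡12=m; g(6)→23·6+12≡20=u; u(20)→23·20+12≡4=e; e(4)→23·4+12≡0=a (all mod 26).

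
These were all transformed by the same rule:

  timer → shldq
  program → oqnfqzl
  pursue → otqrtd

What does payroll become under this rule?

ozxqnkk

Compare letters: t→s is +25, i→h is +25, m→l is +25 — a constant shift. Every letter moves 25 places later in the alphabet, wrapping around z→a.
On payroll: p+25=o, a+25=z, y+25=x, r+25=q, o+25=n, l+25=k, l+25=k.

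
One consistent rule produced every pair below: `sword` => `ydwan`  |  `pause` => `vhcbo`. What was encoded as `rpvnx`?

Letter i (0-indexed) is shifted by i+6, so successive shifts are 6, 7, 8, ….
Decoding rpvnx: r−6=l, p−7=i, v−8=n, n−9=e, x−10=n.

linen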